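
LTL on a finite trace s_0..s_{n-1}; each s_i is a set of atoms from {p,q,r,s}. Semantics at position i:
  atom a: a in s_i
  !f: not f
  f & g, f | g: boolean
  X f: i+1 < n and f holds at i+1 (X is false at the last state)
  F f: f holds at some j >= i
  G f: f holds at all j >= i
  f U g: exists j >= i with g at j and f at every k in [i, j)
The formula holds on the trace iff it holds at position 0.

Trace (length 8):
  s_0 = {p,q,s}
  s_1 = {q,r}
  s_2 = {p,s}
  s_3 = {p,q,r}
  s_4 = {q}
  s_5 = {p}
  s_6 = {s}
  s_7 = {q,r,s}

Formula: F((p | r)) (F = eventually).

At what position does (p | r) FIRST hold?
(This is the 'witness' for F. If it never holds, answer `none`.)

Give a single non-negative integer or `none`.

s_0={p,q,s}: (p | r)=True p=True r=False
s_1={q,r}: (p | r)=True p=False r=True
s_2={p,s}: (p | r)=True p=True r=False
s_3={p,q,r}: (p | r)=True p=True r=True
s_4={q}: (p | r)=False p=False r=False
s_5={p}: (p | r)=True p=True r=False
s_6={s}: (p | r)=False p=False r=False
s_7={q,r,s}: (p | r)=True p=False r=True
F((p | r)) holds; first witness at position 0.

Answer: 0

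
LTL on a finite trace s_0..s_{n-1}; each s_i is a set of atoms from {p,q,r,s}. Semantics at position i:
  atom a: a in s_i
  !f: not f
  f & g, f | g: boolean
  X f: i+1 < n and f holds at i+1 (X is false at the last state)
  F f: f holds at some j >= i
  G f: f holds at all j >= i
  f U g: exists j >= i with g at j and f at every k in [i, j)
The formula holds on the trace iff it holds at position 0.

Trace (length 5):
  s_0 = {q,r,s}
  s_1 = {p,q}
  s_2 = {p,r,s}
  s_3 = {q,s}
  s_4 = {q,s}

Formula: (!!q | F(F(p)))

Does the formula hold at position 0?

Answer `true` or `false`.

s_0={q,r,s}: (!!q | F(F(p)))=True !!q=True !q=False q=True F(F(p))=True F(p)=True p=False
s_1={p,q}: (!!q | F(F(p)))=True !!q=True !q=False q=True F(F(p))=True F(p)=True p=True
s_2={p,r,s}: (!!q | F(F(p)))=True !!q=False !q=True q=False F(F(p))=True F(p)=True p=True
s_3={q,s}: (!!q | F(F(p)))=True !!q=True !q=False q=True F(F(p))=False F(p)=False p=False
s_4={q,s}: (!!q | F(F(p)))=True !!q=True !q=False q=True F(F(p))=False F(p)=False p=False

Answer: true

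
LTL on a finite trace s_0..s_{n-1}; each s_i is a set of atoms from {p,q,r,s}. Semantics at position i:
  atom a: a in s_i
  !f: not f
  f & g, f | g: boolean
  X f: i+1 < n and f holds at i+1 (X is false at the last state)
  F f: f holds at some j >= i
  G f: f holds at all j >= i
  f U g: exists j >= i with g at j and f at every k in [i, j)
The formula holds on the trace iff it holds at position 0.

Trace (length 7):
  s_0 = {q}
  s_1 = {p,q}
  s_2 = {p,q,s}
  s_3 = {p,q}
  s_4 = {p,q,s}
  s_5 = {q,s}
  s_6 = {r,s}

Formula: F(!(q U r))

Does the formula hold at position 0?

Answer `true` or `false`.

Answer: false

Derivation:
s_0={q}: F(!(q U r))=False !(q U r)=False (q U r)=True q=True r=False
s_1={p,q}: F(!(q U r))=False !(q U r)=False (q U r)=True q=True r=False
s_2={p,q,s}: F(!(q U r))=False !(q U r)=False (q U r)=True q=True r=False
s_3={p,q}: F(!(q U r))=False !(q U r)=False (q U r)=True q=True r=False
s_4={p,q,s}: F(!(q U r))=False !(q U r)=False (q U r)=True q=True r=False
s_5={q,s}: F(!(q U r))=False !(q U r)=False (q U r)=True q=True r=False
s_6={r,s}: F(!(q U r))=False !(q U r)=False (q U r)=True q=False r=True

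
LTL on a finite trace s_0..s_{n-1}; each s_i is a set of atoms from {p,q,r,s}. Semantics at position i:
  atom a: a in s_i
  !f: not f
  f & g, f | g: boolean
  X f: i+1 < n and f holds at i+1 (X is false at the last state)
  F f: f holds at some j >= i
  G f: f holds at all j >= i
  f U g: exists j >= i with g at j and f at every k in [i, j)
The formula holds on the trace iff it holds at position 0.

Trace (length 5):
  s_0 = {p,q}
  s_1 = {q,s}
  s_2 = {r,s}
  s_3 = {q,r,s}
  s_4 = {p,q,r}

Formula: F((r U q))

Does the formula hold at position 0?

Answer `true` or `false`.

s_0={p,q}: F((r U q))=True (r U q)=True r=False q=True
s_1={q,s}: F((r U q))=True (r U q)=True r=False q=True
s_2={r,s}: F((r U q))=True (r U q)=True r=True q=False
s_3={q,r,s}: F((r U q))=True (r U q)=True r=True q=True
s_4={p,q,r}: F((r U q))=True (r U q)=True r=True q=True

Answer: true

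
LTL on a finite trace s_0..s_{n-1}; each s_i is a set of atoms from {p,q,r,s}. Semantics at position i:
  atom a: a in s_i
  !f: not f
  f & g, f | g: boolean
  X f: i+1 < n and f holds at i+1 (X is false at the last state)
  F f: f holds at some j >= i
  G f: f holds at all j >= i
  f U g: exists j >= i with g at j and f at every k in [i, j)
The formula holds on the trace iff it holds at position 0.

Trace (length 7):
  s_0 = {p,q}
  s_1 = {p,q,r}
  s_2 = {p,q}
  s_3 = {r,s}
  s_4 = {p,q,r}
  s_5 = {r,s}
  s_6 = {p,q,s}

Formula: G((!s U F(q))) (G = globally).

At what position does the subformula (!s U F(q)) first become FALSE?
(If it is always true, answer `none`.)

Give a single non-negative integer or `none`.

s_0={p,q}: (!s U F(q))=True !s=True s=False F(q)=True q=True
s_1={p,q,r}: (!s U F(q))=True !s=True s=False F(q)=True q=True
s_2={p,q}: (!s U F(q))=True !s=True s=False F(q)=True q=True
s_3={r,s}: (!s U F(q))=True !s=False s=True F(q)=True q=False
s_4={p,q,r}: (!s U F(q))=True !s=True s=False F(q)=True q=True
s_5={r,s}: (!s U F(q))=True !s=False s=True F(q)=True q=False
s_6={p,q,s}: (!s U F(q))=True !s=False s=True F(q)=True q=True
G((!s U F(q))) holds globally = True
No violation — formula holds at every position.

Answer: none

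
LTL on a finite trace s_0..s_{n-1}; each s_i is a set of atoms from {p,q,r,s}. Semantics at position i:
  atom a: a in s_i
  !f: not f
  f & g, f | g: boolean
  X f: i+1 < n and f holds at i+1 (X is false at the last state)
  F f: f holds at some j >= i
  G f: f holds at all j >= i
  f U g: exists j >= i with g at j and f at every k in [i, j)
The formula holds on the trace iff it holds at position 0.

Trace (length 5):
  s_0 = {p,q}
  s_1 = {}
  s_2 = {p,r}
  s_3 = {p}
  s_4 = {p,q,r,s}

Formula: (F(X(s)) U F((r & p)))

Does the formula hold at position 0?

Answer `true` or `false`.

Answer: true

Derivation:
s_0={p,q}: (F(X(s)) U F((r & p)))=True F(X(s))=True X(s)=False s=False F((r & p))=True (r & p)=False r=False p=True
s_1={}: (F(X(s)) U F((r & p)))=True F(X(s))=True X(s)=False s=False F((r & p))=True (r & p)=False r=False p=False
s_2={p,r}: (F(X(s)) U F((r & p)))=True F(X(s))=True X(s)=False s=False F((r & p))=True (r & p)=True r=True p=True
s_3={p}: (F(X(s)) U F((r & p)))=True F(X(s))=True X(s)=True s=False F((r & p))=True (r & p)=False r=False p=True
s_4={p,q,r,s}: (F(X(s)) U F((r & p)))=True F(X(s))=False X(s)=False s=True F((r & p))=True (r & p)=True r=True p=True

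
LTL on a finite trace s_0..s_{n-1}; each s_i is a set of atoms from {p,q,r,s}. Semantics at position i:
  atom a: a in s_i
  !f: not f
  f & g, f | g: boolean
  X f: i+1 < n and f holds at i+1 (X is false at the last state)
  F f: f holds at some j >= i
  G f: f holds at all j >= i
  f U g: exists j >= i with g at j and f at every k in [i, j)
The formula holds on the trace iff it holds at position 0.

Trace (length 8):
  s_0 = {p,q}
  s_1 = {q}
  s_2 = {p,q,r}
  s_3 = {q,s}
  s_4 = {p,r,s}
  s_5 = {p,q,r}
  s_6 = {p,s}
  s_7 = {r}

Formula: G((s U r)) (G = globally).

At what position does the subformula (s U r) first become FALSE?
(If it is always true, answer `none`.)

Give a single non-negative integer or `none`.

Answer: 0

Derivation:
s_0={p,q}: (s U r)=False s=False r=False
s_1={q}: (s U r)=False s=False r=False
s_2={p,q,r}: (s U r)=True s=False r=True
s_3={q,s}: (s U r)=True s=True r=False
s_4={p,r,s}: (s U r)=True s=True r=True
s_5={p,q,r}: (s U r)=True s=False r=True
s_6={p,s}: (s U r)=True s=True r=False
s_7={r}: (s U r)=True s=False r=True
G((s U r)) holds globally = False
First violation at position 0.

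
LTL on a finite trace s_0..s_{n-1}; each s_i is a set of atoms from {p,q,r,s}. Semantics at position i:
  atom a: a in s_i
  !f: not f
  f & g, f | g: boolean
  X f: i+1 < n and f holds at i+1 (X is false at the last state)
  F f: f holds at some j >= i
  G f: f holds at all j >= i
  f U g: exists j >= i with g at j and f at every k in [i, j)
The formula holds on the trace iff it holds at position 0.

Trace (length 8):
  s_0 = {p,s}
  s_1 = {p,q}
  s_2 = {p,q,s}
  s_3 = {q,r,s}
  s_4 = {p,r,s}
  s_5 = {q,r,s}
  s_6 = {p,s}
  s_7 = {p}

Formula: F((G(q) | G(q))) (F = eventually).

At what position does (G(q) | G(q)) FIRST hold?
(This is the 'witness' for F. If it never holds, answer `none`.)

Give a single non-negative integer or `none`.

Answer: none

Derivation:
s_0={p,s}: (G(q) | G(q))=False G(q)=False q=False
s_1={p,q}: (G(q) | G(q))=False G(q)=False q=True
s_2={p,q,s}: (G(q) | G(q))=False G(q)=False q=True
s_3={q,r,s}: (G(q) | G(q))=False G(q)=False q=True
s_4={p,r,s}: (G(q) | G(q))=False G(q)=False q=False
s_5={q,r,s}: (G(q) | G(q))=False G(q)=False q=True
s_6={p,s}: (G(q) | G(q))=False G(q)=False q=False
s_7={p}: (G(q) | G(q))=False G(q)=False q=False
F((G(q) | G(q))) does not hold (no witness exists).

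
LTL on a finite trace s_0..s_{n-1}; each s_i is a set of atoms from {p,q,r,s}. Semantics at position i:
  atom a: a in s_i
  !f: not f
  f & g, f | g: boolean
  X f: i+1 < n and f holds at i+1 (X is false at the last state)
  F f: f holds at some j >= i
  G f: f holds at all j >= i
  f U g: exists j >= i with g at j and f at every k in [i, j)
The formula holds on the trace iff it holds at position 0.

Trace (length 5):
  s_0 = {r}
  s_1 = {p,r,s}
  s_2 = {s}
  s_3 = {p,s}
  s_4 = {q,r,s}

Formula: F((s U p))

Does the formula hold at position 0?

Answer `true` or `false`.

Answer: true

Derivation:
s_0={r}: F((s U p))=True (s U p)=False s=False p=False
s_1={p,r,s}: F((s U p))=True (s U p)=True s=True p=True
s_2={s}: F((s U p))=True (s U p)=True s=True p=False
s_3={p,s}: F((s U p))=True (s U p)=True s=True p=True
s_4={q,r,s}: F((s U p))=False (s U p)=False s=True p=False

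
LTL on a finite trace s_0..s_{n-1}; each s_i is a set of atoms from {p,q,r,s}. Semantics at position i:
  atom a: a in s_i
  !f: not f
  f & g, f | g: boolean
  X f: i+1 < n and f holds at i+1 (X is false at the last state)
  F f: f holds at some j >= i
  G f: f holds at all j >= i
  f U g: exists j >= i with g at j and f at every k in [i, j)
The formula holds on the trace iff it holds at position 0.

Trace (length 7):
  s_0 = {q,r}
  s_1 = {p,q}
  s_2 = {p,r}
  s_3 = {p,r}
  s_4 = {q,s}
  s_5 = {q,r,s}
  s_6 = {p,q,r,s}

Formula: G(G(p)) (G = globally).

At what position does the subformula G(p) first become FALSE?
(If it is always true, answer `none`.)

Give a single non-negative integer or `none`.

s_0={q,r}: G(p)=False p=False
s_1={p,q}: G(p)=False p=True
s_2={p,r}: G(p)=False p=True
s_3={p,r}: G(p)=False p=True
s_4={q,s}: G(p)=False p=False
s_5={q,r,s}: G(p)=False p=False
s_6={p,q,r,s}: G(p)=True p=True
G(G(p)) holds globally = False
First violation at position 0.

Answer: 0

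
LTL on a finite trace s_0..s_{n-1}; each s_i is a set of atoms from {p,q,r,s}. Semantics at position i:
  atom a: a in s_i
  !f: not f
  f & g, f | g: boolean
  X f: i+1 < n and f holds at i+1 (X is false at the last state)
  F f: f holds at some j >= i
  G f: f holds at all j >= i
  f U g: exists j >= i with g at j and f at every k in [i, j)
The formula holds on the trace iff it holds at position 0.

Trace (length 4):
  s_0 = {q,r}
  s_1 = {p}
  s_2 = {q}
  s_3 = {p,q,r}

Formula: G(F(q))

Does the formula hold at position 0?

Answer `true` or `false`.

s_0={q,r}: G(F(q))=True F(q)=True q=True
s_1={p}: G(F(q))=True F(q)=True q=False
s_2={q}: G(F(q))=True F(q)=True q=True
s_3={p,q,r}: G(F(q))=True F(q)=True q=True

Answer: true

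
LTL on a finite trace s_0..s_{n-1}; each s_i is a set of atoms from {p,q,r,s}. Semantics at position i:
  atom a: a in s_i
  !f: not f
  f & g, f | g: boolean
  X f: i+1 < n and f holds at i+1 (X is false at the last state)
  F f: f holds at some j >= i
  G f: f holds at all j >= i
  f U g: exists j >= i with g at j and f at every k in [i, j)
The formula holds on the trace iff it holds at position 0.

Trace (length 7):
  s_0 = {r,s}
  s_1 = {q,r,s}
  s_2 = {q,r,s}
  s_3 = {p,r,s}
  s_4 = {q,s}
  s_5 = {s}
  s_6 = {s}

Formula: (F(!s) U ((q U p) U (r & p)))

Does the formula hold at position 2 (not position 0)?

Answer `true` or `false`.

s_0={r,s}: (F(!s) U ((q U p) U (r & p)))=False F(!s)=False !s=False s=True ((q U p) U (r & p))=False (q U p)=False q=False p=False (r & p)=False r=True
s_1={q,r,s}: (F(!s) U ((q U p) U (r & p)))=True F(!s)=False !s=False s=True ((q U p) U (r & p))=True (q U p)=True q=True p=False (r & p)=False r=True
s_2={q,r,s}: (F(!s) U ((q U p) U (r & p)))=True F(!s)=False !s=False s=True ((q U p) U (r & p))=True (q U p)=True q=True p=False (r & p)=False r=True
s_3={p,r,s}: (F(!s) U ((q U p) U (r & p)))=True F(!s)=False !s=False s=True ((q U p) U (r & p))=True (q U p)=True q=False p=True (r & p)=True r=True
s_4={q,s}: (F(!s) U ((q U p) U (r & p)))=False F(!s)=False !s=False s=True ((q U p) U (r & p))=False (q U p)=False q=True p=False (r & p)=False r=False
s_5={s}: (F(!s) U ((q U p) U (r & p)))=False F(!s)=False !s=False s=True ((q U p) U (r & p))=False (q U p)=False q=False p=False (r & p)=False r=False
s_6={s}: (F(!s) U ((q U p) U (r & p)))=False F(!s)=False !s=False s=True ((q U p) U (r & p))=False (q U p)=False q=False p=False (r & p)=False r=False
Evaluating at position 2: result = True

Answer: true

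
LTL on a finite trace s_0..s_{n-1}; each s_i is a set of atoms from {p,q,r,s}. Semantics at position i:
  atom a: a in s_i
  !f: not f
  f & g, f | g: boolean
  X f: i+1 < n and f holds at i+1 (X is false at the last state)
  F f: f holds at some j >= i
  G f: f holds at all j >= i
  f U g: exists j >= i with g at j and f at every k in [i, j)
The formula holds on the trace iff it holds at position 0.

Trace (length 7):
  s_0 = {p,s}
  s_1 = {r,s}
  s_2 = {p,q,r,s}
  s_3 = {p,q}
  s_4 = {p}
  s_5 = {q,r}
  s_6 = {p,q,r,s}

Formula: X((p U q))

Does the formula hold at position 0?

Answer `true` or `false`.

s_0={p,s}: X((p U q))=False (p U q)=False p=True q=False
s_1={r,s}: X((p U q))=True (p U q)=False p=False q=False
s_2={p,q,r,s}: X((p U q))=True (p U q)=True p=True q=True
s_3={p,q}: X((p U q))=True (p U q)=True p=True q=True
s_4={p}: X((p U q))=True (p U q)=True p=True q=False
s_5={q,r}: X((p U q))=True (p U q)=True p=False q=True
s_6={p,q,r,s}: X((p U q))=False (p U q)=True p=True q=True

Answer: false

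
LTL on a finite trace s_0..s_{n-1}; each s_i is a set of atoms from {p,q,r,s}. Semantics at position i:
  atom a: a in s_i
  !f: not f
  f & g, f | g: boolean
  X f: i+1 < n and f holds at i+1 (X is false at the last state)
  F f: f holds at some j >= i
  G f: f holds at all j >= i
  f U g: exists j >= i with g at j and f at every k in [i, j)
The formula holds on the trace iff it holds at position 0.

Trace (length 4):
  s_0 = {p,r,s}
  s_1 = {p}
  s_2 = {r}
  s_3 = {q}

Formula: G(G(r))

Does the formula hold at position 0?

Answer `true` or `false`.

Answer: false

Derivation:
s_0={p,r,s}: G(G(r))=False G(r)=False r=True
s_1={p}: G(G(r))=False G(r)=False r=False
s_2={r}: G(G(r))=False G(r)=False r=True
s_3={q}: G(G(r))=False G(r)=False r=False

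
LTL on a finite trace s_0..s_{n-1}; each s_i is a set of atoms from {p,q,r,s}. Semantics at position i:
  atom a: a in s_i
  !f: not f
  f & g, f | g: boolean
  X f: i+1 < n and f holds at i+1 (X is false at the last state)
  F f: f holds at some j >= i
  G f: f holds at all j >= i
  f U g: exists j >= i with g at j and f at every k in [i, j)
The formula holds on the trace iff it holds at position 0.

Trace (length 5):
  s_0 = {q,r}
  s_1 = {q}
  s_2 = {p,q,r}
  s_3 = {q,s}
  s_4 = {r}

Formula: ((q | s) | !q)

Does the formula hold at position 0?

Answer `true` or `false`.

s_0={q,r}: ((q | s) | !q)=True (q | s)=True q=True s=False !q=False
s_1={q}: ((q | s) | !q)=True (q | s)=True q=True s=False !q=False
s_2={p,q,r}: ((q | s) | !q)=True (q | s)=True q=True s=False !q=False
s_3={q,s}: ((q | s) | !q)=True (q | s)=True q=True s=True !q=False
s_4={r}: ((q | s) | !q)=True (q | s)=False q=False s=False !q=True

Answer: true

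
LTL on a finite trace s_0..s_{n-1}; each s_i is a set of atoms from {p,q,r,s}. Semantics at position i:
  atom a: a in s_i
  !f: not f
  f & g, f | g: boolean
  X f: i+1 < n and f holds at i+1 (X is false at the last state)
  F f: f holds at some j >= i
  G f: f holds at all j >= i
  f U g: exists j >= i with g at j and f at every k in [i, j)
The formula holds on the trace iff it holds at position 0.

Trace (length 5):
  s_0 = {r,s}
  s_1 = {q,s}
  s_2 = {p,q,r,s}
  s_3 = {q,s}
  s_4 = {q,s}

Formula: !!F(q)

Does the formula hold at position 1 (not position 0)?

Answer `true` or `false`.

Answer: true

Derivation:
s_0={r,s}: !!F(q)=True !F(q)=False F(q)=True q=False
s_1={q,s}: !!F(q)=True !F(q)=False F(q)=True q=True
s_2={p,q,r,s}: !!F(q)=True !F(q)=False F(q)=True q=True
s_3={q,s}: !!F(q)=True !F(q)=False F(q)=True q=True
s_4={q,s}: !!F(q)=True !F(q)=False F(q)=True q=True
Evaluating at position 1: result = True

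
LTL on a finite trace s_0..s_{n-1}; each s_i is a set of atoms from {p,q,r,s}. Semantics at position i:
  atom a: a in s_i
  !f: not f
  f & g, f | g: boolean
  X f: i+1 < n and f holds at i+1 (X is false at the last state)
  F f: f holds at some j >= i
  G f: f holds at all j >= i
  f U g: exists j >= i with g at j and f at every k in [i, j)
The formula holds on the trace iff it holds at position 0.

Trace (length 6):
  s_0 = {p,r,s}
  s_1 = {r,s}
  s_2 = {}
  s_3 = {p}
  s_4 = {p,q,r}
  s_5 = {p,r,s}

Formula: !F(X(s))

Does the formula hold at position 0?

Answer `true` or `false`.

Answer: false

Derivation:
s_0={p,r,s}: !F(X(s))=False F(X(s))=True X(s)=True s=True
s_1={r,s}: !F(X(s))=False F(X(s))=True X(s)=False s=True
s_2={}: !F(X(s))=False F(X(s))=True X(s)=False s=False
s_3={p}: !F(X(s))=False F(X(s))=True X(s)=False s=False
s_4={p,q,r}: !F(X(s))=False F(X(s))=True X(s)=True s=False
s_5={p,r,s}: !F(X(s))=True F(X(s))=False X(s)=False s=True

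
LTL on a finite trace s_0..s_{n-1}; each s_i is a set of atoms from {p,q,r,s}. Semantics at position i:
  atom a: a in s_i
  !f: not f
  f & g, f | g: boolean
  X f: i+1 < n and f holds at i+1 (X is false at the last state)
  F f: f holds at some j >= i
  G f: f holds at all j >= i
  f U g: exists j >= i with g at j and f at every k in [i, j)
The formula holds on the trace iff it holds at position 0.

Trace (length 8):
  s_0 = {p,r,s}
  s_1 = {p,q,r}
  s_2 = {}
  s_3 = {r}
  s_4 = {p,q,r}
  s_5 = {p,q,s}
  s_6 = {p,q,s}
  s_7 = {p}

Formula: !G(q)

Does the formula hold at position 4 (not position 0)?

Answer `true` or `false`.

s_0={p,r,s}: !G(q)=True G(q)=False q=False
s_1={p,q,r}: !G(q)=True G(q)=False q=True
s_2={}: !G(q)=True G(q)=False q=False
s_3={r}: !G(q)=True G(q)=False q=False
s_4={p,q,r}: !G(q)=True G(q)=False q=True
s_5={p,q,s}: !G(q)=True G(q)=False q=True
s_6={p,q,s}: !G(q)=True G(q)=False q=True
s_7={p}: !G(q)=True G(q)=False q=False
Evaluating at position 4: result = True

Answer: true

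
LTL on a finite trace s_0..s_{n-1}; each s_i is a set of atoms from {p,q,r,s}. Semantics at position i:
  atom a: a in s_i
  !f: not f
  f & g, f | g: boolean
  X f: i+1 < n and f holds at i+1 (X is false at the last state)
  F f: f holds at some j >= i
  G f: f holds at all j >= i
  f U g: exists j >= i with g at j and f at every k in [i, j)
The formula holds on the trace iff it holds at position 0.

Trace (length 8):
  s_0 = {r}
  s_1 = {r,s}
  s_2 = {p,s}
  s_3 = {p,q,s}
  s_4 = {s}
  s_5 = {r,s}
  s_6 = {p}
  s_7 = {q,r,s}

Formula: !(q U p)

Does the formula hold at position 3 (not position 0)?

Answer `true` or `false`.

Answer: false

Derivation:
s_0={r}: !(q U p)=True (q U p)=False q=False p=False
s_1={r,s}: !(q U p)=True (q U p)=False q=False p=False
s_2={p,s}: !(q U p)=False (q U p)=True q=False p=True
s_3={p,q,s}: !(q U p)=False (q U p)=True q=True p=True
s_4={s}: !(q U p)=True (q U p)=False q=False p=False
s_5={r,s}: !(q U p)=True (q U p)=False q=False p=False
s_6={p}: !(q U p)=False (q U p)=True q=False p=True
s_7={q,r,s}: !(q U p)=True (q U p)=False q=True p=False
Evaluating at position 3: result = False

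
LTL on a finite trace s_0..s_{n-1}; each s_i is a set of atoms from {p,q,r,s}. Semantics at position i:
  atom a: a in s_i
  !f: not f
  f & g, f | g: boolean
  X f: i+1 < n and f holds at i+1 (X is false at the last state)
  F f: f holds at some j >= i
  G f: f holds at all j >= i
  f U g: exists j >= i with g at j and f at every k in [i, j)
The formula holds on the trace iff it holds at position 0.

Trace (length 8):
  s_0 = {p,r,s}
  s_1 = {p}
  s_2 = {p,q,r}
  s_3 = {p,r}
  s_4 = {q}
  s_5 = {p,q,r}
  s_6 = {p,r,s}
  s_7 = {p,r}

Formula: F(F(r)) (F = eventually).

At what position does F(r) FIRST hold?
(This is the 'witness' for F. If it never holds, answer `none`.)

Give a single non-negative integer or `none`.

Answer: 0

Derivation:
s_0={p,r,s}: F(r)=True r=True
s_1={p}: F(r)=True r=False
s_2={p,q,r}: F(r)=True r=True
s_3={p,r}: F(r)=True r=True
s_4={q}: F(r)=True r=False
s_5={p,q,r}: F(r)=True r=True
s_6={p,r,s}: F(r)=True r=True
s_7={p,r}: F(r)=True r=True
F(F(r)) holds; first witness at position 0.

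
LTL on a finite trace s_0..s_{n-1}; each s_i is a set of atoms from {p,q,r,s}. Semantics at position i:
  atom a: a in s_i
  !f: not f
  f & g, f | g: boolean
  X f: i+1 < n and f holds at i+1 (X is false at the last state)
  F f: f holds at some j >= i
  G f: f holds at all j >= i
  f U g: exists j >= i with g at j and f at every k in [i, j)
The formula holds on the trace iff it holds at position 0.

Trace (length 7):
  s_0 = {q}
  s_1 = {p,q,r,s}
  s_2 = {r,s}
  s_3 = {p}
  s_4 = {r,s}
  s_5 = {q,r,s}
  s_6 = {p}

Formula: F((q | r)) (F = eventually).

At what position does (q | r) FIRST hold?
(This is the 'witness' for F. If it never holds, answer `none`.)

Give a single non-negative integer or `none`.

Answer: 0

Derivation:
s_0={q}: (q | r)=True q=True r=False
s_1={p,q,r,s}: (q | r)=True q=True r=True
s_2={r,s}: (q | r)=True q=False r=True
s_3={p}: (q | r)=False q=False r=False
s_4={r,s}: (q | r)=True q=False r=True
s_5={q,r,s}: (q | r)=True q=True r=True
s_6={p}: (q | r)=False q=False r=False
F((q | r)) holds; first witness at position 0.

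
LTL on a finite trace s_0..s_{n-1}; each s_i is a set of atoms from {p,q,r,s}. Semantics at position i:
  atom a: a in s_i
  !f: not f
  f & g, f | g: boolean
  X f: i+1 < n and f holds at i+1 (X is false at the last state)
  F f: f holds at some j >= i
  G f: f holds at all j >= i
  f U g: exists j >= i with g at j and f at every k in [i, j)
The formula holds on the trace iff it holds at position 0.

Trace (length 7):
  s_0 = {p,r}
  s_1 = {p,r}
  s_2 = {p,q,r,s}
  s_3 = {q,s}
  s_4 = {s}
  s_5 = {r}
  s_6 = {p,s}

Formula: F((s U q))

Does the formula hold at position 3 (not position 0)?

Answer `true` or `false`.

s_0={p,r}: F((s U q))=True (s U q)=False s=False q=False
s_1={p,r}: F((s U q))=True (s U q)=False s=False q=False
s_2={p,q,r,s}: F((s U q))=True (s U q)=True s=True q=True
s_3={q,s}: F((s U q))=True (s U q)=True s=True q=True
s_4={s}: F((s U q))=False (s U q)=False s=True q=False
s_5={r}: F((s U q))=False (s U q)=False s=False q=False
s_6={p,s}: F((s U q))=False (s U q)=False s=True q=False
Evaluating at position 3: result = True

Answer: true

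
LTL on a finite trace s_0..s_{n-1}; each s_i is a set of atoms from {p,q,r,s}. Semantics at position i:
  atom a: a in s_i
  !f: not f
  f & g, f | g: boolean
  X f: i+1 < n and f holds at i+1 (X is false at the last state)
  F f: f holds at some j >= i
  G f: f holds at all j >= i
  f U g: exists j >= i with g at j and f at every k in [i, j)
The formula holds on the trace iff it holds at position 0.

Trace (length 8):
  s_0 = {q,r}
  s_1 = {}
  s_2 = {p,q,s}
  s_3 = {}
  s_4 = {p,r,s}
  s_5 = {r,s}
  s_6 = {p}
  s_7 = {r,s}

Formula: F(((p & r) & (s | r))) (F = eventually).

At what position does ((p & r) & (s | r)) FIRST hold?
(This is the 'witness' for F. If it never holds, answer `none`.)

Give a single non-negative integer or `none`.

Answer: 4

Derivation:
s_0={q,r}: ((p & r) & (s | r))=False (p & r)=False p=False r=True (s | r)=True s=False
s_1={}: ((p & r) & (s | r))=False (p & r)=False p=False r=False (s | r)=False s=False
s_2={p,q,s}: ((p & r) & (s | r))=False (p & r)=False p=True r=False (s | r)=True s=True
s_3={}: ((p & r) & (s | r))=False (p & r)=False p=False r=False (s | r)=False s=False
s_4={p,r,s}: ((p & r) & (s | r))=True (p & r)=True p=True r=True (s | r)=True s=True
s_5={r,s}: ((p & r) & (s | r))=False (p & r)=False p=False r=True (s | r)=True s=True
s_6={p}: ((p & r) & (s | r))=False (p & r)=False p=True r=False (s | r)=False s=False
s_7={r,s}: ((p & r) & (s | r))=False (p & r)=False p=False r=True (s | r)=True s=True
F(((p & r) & (s | r))) holds; first witness at position 4.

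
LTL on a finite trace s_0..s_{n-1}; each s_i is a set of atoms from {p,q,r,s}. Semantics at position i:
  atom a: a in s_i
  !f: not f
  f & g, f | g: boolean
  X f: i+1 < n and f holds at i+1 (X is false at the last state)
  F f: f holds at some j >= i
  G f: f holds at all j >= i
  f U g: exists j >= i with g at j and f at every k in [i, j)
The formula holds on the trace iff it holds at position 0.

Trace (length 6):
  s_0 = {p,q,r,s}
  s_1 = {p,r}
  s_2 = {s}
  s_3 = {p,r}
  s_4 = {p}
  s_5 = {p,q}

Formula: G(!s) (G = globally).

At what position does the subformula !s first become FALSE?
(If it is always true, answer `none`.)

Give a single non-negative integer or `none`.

s_0={p,q,r,s}: !s=False s=True
s_1={p,r}: !s=True s=False
s_2={s}: !s=False s=True
s_3={p,r}: !s=True s=False
s_4={p}: !s=True s=False
s_5={p,q}: !s=True s=False
G(!s) holds globally = False
First violation at position 0.

Answer: 0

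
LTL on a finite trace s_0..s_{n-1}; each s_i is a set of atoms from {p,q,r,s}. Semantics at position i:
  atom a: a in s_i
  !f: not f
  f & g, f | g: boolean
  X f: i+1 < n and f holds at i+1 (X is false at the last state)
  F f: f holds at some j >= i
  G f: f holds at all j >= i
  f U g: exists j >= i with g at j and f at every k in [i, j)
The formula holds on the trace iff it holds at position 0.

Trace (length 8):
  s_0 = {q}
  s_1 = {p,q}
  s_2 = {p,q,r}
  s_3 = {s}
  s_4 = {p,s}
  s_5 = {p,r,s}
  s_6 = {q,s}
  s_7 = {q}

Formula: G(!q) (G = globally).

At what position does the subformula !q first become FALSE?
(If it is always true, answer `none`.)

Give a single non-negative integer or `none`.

s_0={q}: !q=False q=True
s_1={p,q}: !q=False q=True
s_2={p,q,r}: !q=False q=True
s_3={s}: !q=True q=False
s_4={p,s}: !q=True q=False
s_5={p,r,s}: !q=True q=False
s_6={q,s}: !q=False q=True
s_7={q}: !q=False q=True
G(!q) holds globally = False
First violation at position 0.

Answer: 0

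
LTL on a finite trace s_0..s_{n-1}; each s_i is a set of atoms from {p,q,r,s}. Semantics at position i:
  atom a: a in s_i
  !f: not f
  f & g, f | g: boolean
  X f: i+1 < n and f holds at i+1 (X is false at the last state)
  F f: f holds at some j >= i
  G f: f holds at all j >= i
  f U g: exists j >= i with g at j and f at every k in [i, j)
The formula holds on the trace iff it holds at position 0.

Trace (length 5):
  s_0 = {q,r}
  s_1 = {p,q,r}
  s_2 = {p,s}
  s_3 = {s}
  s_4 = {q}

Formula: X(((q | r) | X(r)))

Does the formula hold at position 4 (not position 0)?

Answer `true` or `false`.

s_0={q,r}: X(((q | r) | X(r)))=True ((q | r) | X(r))=True (q | r)=True q=True r=True X(r)=True
s_1={p,q,r}: X(((q | r) | X(r)))=False ((q | r) | X(r))=True (q | r)=True q=True r=True X(r)=False
s_2={p,s}: X(((q | r) | X(r)))=False ((q | r) | X(r))=False (q | r)=False q=False r=False X(r)=False
s_3={s}: X(((q | r) | X(r)))=True ((q | r) | X(r))=False (q | r)=False q=False r=False X(r)=False
s_4={q}: X(((q | r) | X(r)))=False ((q | r) | X(r))=True (q | r)=True q=True r=False X(r)=False
Evaluating at position 4: result = False

Answer: false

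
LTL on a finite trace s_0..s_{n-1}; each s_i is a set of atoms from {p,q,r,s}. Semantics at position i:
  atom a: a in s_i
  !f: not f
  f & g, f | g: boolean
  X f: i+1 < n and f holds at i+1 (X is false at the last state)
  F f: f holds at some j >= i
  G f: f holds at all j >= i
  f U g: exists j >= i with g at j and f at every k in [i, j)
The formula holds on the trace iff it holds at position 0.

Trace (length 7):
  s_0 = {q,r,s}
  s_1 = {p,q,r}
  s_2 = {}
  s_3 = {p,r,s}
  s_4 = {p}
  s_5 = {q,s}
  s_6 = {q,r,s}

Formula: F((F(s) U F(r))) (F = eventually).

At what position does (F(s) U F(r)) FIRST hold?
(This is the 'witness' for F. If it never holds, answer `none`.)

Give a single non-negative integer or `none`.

Answer: 0

Derivation:
s_0={q,r,s}: (F(s) U F(r))=True F(s)=True s=True F(r)=True r=True
s_1={p,q,r}: (F(s) U F(r))=True F(s)=True s=False F(r)=True r=True
s_2={}: (F(s) U F(r))=True F(s)=True s=False F(r)=True r=False
s_3={p,r,s}: (F(s) U F(r))=True F(s)=True s=True F(r)=True r=True
s_4={p}: (F(s) U F(r))=True F(s)=True s=False F(r)=True r=False
s_5={q,s}: (F(s) U F(r))=True F(s)=True s=True F(r)=True r=False
s_6={q,r,s}: (F(s) U F(r))=True F(s)=True s=True F(r)=True r=True
F((F(s) U F(r))) holds; first witness at position 0.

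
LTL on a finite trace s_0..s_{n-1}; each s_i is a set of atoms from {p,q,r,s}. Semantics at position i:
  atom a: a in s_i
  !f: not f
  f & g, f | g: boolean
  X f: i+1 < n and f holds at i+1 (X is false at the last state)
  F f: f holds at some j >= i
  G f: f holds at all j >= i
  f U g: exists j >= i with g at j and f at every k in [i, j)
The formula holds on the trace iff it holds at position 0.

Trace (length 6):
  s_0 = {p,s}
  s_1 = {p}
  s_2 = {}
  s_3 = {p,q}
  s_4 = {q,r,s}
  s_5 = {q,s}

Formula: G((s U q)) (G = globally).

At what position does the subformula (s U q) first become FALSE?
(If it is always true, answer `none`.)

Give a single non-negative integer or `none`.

Answer: 0

Derivation:
s_0={p,s}: (s U q)=False s=True q=False
s_1={p}: (s U q)=False s=False q=False
s_2={}: (s U q)=False s=False q=False
s_3={p,q}: (s U q)=True s=False q=True
s_4={q,r,s}: (s U q)=True s=True q=True
s_5={q,s}: (s U q)=True s=True q=True
G((s U q)) holds globally = False
First violation at position 0.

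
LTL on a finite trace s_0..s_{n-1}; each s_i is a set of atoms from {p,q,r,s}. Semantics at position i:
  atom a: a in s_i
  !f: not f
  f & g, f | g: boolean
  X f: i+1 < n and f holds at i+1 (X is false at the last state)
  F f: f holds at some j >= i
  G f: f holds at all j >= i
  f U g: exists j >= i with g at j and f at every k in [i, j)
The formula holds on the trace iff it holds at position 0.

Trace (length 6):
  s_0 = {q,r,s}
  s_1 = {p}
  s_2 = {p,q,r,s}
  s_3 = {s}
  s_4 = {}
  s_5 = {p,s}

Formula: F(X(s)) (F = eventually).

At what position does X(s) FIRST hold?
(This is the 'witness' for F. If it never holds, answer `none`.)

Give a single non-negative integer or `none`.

Answer: 1

Derivation:
s_0={q,r,s}: X(s)=False s=True
s_1={p}: X(s)=True s=False
s_2={p,q,r,s}: X(s)=True s=True
s_3={s}: X(s)=False s=True
s_4={}: X(s)=True s=False
s_5={p,s}: X(s)=False s=True
F(X(s)) holds; first witness at position 1.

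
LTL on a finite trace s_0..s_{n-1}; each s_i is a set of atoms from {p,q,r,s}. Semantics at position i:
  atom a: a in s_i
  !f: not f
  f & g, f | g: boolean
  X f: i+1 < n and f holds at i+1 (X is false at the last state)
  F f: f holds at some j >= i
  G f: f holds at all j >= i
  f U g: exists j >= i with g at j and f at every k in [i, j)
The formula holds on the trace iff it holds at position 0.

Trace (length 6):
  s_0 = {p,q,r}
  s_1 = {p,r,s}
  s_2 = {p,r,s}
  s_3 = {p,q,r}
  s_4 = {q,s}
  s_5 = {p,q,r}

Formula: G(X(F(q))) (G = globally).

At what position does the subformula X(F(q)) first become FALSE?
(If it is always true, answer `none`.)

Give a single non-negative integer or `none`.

s_0={p,q,r}: X(F(q))=True F(q)=True q=True
s_1={p,r,s}: X(F(q))=True F(q)=True q=False
s_2={p,r,s}: X(F(q))=True F(q)=True q=False
s_3={p,q,r}: X(F(q))=True F(q)=True q=True
s_4={q,s}: X(F(q))=True F(q)=True q=True
s_5={p,q,r}: X(F(q))=False F(q)=True q=True
G(X(F(q))) holds globally = False
First violation at position 5.

Answer: 5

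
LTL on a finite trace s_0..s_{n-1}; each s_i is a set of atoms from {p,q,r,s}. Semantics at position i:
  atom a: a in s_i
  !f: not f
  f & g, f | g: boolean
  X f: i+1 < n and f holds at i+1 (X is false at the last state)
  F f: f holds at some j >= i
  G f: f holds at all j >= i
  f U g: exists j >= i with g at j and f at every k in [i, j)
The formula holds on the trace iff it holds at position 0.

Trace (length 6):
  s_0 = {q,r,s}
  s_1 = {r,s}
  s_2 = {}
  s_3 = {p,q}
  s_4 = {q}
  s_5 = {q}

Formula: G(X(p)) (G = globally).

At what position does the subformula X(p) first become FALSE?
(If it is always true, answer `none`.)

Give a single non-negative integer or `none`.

Answer: 0

Derivation:
s_0={q,r,s}: X(p)=False p=False
s_1={r,s}: X(p)=False p=False
s_2={}: X(p)=True p=False
s_3={p,q}: X(p)=False p=True
s_4={q}: X(p)=False p=False
s_5={q}: X(p)=False p=False
G(X(p)) holds globally = False
First violation at position 0.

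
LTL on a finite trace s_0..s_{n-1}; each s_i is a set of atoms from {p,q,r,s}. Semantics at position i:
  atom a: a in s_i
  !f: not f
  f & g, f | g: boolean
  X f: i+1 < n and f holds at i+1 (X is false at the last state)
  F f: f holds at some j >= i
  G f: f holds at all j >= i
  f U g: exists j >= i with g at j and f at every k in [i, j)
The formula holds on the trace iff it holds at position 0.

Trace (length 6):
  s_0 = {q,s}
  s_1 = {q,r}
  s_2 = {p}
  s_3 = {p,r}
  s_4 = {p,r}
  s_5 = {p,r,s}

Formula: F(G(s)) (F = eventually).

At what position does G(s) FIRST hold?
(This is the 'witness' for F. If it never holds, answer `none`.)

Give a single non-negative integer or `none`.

s_0={q,s}: G(s)=False s=True
s_1={q,r}: G(s)=False s=False
s_2={p}: G(s)=False s=False
s_3={p,r}: G(s)=False s=False
s_4={p,r}: G(s)=False s=False
s_5={p,r,s}: G(s)=True s=True
F(G(s)) holds; first witness at position 5.

Answer: 5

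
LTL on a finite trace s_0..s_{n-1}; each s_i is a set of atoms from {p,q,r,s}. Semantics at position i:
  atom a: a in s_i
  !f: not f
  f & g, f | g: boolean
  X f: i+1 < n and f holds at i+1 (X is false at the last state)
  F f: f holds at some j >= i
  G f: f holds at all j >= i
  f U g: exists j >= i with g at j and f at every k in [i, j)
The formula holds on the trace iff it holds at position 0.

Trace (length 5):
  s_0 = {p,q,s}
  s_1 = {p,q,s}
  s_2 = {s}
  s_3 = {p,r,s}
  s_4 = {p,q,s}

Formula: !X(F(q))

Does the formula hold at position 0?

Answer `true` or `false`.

s_0={p,q,s}: !X(F(q))=False X(F(q))=True F(q)=True q=True
s_1={p,q,s}: !X(F(q))=False X(F(q))=True F(q)=True q=True
s_2={s}: !X(F(q))=False X(F(q))=True F(q)=True q=False
s_3={p,r,s}: !X(F(q))=False X(F(q))=True F(q)=True q=False
s_4={p,q,s}: !X(F(q))=True X(F(q))=False F(q)=True q=True

Answer: false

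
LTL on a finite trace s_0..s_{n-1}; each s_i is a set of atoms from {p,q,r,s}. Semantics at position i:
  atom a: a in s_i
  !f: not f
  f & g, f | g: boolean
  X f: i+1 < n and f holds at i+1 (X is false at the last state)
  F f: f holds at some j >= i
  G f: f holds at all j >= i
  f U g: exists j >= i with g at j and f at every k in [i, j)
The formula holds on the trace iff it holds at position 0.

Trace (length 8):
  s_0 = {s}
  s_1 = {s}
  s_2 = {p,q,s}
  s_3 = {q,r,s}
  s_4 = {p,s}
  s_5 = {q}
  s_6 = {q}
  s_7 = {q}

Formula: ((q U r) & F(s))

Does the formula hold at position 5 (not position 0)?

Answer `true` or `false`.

Answer: false

Derivation:
s_0={s}: ((q U r) & F(s))=False (q U r)=False q=False r=False F(s)=True s=True
s_1={s}: ((q U r) & F(s))=False (q U r)=False q=False r=False F(s)=True s=True
s_2={p,q,s}: ((q U r) & F(s))=True (q U r)=True q=True r=False F(s)=True s=True
s_3={q,r,s}: ((q U r) & F(s))=True (q U r)=True q=True r=True F(s)=True s=True
s_4={p,s}: ((q U r) & F(s))=False (q U r)=False q=False r=False F(s)=True s=True
s_5={q}: ((q U r) & F(s))=False (q U r)=False q=True r=False F(s)=False s=False
s_6={q}: ((q U r) & F(s))=False (q U r)=False q=True r=False F(s)=False s=False
s_7={q}: ((q U r) & F(s))=False (q U r)=False q=True r=False F(s)=False s=False
Evaluating at position 5: result = False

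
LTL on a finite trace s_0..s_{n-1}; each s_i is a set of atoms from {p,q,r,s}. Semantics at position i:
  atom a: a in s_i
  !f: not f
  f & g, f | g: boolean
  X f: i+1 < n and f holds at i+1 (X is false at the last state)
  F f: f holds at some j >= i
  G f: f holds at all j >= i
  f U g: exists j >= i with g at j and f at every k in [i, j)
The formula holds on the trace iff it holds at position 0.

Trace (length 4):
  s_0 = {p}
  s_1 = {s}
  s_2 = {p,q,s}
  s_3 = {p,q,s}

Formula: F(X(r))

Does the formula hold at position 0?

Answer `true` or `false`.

s_0={p}: F(X(r))=False X(r)=False r=False
s_1={s}: F(X(r))=False X(r)=False r=False
s_2={p,q,s}: F(X(r))=False X(r)=False r=False
s_3={p,q,s}: F(X(r))=False X(r)=False r=False

Answer: false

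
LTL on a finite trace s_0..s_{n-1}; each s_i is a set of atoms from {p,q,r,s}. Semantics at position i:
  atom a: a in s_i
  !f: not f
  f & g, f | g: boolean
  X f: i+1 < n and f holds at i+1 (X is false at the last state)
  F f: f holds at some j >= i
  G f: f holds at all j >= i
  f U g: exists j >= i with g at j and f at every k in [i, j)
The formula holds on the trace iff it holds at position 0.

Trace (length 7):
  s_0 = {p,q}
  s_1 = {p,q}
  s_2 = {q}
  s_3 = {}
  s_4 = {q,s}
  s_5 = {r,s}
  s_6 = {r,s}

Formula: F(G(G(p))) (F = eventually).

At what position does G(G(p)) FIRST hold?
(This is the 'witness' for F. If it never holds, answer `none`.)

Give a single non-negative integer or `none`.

Answer: none

Derivation:
s_0={p,q}: G(G(p))=False G(p)=False p=True
s_1={p,q}: G(G(p))=False G(p)=False p=True
s_2={q}: G(G(p))=False G(p)=False p=False
s_3={}: G(G(p))=False G(p)=False p=False
s_4={q,s}: G(G(p))=False G(p)=False p=False
s_5={r,s}: G(G(p))=False G(p)=False p=False
s_6={r,s}: G(G(p))=False G(p)=False p=False
F(G(G(p))) does not hold (no witness exists).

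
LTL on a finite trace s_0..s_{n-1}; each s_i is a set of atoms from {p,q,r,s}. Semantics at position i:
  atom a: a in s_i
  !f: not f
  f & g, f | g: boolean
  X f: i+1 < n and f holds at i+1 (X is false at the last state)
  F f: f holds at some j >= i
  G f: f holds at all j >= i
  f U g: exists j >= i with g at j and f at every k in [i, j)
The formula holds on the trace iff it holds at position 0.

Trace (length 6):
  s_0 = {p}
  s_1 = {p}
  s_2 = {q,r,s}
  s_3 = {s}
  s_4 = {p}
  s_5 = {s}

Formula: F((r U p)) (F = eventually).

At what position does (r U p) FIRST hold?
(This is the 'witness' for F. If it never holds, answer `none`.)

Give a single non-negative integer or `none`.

s_0={p}: (r U p)=True r=False p=True
s_1={p}: (r U p)=True r=False p=True
s_2={q,r,s}: (r U p)=False r=True p=False
s_3={s}: (r U p)=False r=False p=False
s_4={p}: (r U p)=True r=False p=True
s_5={s}: (r U p)=False r=False p=False
F((r U p)) holds; first witness at position 0.

Answer: 0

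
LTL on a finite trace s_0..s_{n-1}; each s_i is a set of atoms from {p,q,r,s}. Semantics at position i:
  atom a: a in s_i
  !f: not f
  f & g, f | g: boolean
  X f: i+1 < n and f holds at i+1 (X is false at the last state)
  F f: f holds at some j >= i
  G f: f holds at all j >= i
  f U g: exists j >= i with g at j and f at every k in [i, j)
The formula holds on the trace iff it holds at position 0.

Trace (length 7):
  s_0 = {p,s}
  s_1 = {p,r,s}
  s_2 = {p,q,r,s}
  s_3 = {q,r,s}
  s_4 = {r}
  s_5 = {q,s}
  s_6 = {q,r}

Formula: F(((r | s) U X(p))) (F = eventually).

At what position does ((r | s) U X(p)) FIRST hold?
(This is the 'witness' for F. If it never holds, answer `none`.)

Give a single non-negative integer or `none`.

Answer: 0

Derivation:
s_0={p,s}: ((r | s) U X(p))=True (r | s)=True r=False s=True X(p)=True p=True
s_1={p,r,s}: ((r | s) U X(p))=True (r | s)=True r=True s=True X(p)=True p=True
s_2={p,q,r,s}: ((r | s) U X(p))=False (r | s)=True r=True s=True X(p)=False p=True
s_3={q,r,s}: ((r | s) U X(p))=False (r | s)=True r=True s=True X(p)=False p=False
s_4={r}: ((r | s) U X(p))=False (r | s)=True r=True s=False X(p)=False p=False
s_5={q,s}: ((r | s) U X(p))=False (r | s)=True r=False s=True X(p)=False p=False
s_6={q,r}: ((r | s) U X(p))=False (r | s)=True r=True s=False X(p)=False p=False
F(((r | s) U X(p))) holds; first witness at position 0.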